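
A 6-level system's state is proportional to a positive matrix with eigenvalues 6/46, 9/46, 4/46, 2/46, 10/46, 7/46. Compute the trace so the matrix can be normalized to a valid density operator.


tr(M) = sum of eigenvalues
= 6/46 + 9/46 + 4/46 + 2/46 + 10/46 + 7/46
= 38/46
= 0.8261

0.8261


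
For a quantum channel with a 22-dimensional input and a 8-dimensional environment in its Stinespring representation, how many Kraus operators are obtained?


Tracing out the environment in an orthonormal basis {|i>_E} gives Kraus operators K_i = <i|_E U |0>_E.
Number of Kraus operators = dim(H_env) = d_env
= 8

8


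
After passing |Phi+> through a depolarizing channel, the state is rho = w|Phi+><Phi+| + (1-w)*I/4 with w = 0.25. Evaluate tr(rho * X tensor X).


|Phi+> = (|00> + |11>)/sqrt(2)
For the pure Bell state, <X_A X_B> = +1 (Bell-state Pauli correlator).
The maximally-mixed part I/4 has tr(I/4 * P tensor P) = 0 for any traceless Pauli P.
So <X_A X_B>_rho = w * (+1) + (1 - w) * 0
= 0.25 * (+1)
= 0.2500

0.2500


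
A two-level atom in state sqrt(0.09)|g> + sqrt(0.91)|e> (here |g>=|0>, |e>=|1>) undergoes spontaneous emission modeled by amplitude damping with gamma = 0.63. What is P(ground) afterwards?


For amplitude damping with parameter gamma on state sqrt(a)|0> + sqrt(b)|1>:
alpha^2 = 0.09, beta^2 = 0.91
P(|0>) = alpha^2 + gamma * beta^2
= 0.09 + 0.63 * 0.91
= 0.09 + 0.5733
= 0.6633

0.6633


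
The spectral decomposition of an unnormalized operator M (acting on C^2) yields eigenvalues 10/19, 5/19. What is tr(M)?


tr(M) = sum of eigenvalues
= 10/19 + 5/19
= 15/19
= 0.7895

0.7895


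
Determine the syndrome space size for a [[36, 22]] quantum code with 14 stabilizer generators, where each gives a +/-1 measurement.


Each stabilizer generator gives a binary (+1 or -1) measurement outcome.
With 14 independent generators:
Total syndromes = 2^14
= 16384

16384


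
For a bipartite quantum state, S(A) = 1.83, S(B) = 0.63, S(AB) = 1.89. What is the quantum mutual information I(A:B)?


I(A:B) = S(A) + S(B) - S(AB)
= 1.83 + 0.63 - 1.89
= 0.5700

0.5700


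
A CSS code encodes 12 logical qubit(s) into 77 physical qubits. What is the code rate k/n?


Code rate R = k/n
= 12/77
= 0.1558

0.1558


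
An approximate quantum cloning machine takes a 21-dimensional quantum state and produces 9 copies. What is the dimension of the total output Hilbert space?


Output space = H^(tensor 9) where dim(H) = 21
dim = 21^9
= 441 (after 2 factors)
= 9261 (after 3 factors)
= 194481 (after 4 factors)
= 4084101 (after 5 factors)
= 85766121 (after 6 factors)
= 1801088541 (after 7 factors)
= 37822859361 (after 8 factors)
= 794280046581 (after 9 factors)
= 794280046581

794280046581


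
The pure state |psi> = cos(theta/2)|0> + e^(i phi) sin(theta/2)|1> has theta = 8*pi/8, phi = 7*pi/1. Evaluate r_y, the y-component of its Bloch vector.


theta = 3.1416, phi = 21.9911
r_y = sin(theta)*sin(phi) = 0.0000 * 0.0000
r_y = 0.0000

0.0000


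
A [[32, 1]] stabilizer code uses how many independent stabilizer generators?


For an [[n,k]] stabilizer code:
Number of stabilizer generators = n - k
= 32 - 1
= 31

31


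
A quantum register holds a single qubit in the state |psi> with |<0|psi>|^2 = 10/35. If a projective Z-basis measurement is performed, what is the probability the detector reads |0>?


|alpha|^2 = 10/35 = 0.2857
|beta|^2 = 1 - 10/35 = 25/35 = 0.7143
P(|0>) = |alpha|^2 = 0.2857

0.2857


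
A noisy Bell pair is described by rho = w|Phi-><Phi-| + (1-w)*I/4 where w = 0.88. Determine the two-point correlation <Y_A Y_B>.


|Phi-> = (|00> - |11>)/sqrt(2)
For the pure Bell state, <Y_A Y_B> = +1 (Bell-state Pauli correlator).
The maximally-mixed part I/4 has tr(I/4 * P tensor P) = 0 for any traceless Pauli P.
So <Y_A Y_B>_rho = w * (+1) + (1 - w) * 0
= 0.88 * (+1)
= 0.8800

0.8800


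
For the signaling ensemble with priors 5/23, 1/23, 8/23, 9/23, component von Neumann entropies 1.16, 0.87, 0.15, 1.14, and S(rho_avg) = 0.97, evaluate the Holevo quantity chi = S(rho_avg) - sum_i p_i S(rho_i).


chi = S(rho) - sum_i p_i * S(rho_i)
Weighted entropy = 5/23 * 1.16 + 1/23 * 0.87 + 8/23 * 0.15 + 9/23 * 1.14
= 0.7883
chi = 0.97 - 0.7883
= 0.1817

0.1817


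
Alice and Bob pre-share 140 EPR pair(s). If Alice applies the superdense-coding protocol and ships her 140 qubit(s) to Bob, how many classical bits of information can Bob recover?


Superdense coding allows 2 classical bits per shared entangled pair.
140 pair(s) -> 2 * 140 = 280 classical bits

280


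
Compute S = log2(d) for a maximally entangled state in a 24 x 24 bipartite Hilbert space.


For a maximally entangled state in d x d:
S = log2(d) = log2(24)
= 4.5850

4.5850


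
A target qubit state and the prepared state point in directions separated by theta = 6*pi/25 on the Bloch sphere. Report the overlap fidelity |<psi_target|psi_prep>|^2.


For states separated by angle theta on Bloch sphere:
F = cos^2(theta/2)
theta = 6*pi/25 = 0.7540
theta/2 = 0.3770
cos(theta/2) = 0.9298
F = 0.8645

0.8645


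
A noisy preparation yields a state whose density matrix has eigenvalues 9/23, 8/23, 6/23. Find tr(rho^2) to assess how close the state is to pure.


tr(rho^2) = sum of eigenvalues squared
= (9/23)^2 + (8/23)^2 + (6/23)^2
= (81 + 64 + 36) / 529
= 181/529
= 0.3422

0.3422


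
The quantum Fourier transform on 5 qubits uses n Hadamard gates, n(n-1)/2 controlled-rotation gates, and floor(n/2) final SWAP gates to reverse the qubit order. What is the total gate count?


Hadamard gates: 5
Controlled rotations: n*(n-1)/2 = 5*4/2 = 10
SWAP gates: floor(n/2) = floor(5/2) = 2
Total = 5 + 10 + 2
= 17

17


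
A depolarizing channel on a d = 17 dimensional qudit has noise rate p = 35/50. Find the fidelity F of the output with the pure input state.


F = (1-p) + p/d
= (1 - 0.7000) + 0.7000/17
= 0.3000 + 0.0412
= 0.3412

0.3412


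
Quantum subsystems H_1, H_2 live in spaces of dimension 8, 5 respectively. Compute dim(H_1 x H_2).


dim(H_1 x H_2) = 8 * 5
= 40

40


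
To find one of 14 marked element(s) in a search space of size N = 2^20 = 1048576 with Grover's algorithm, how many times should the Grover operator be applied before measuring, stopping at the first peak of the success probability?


After j Grover iterations the success probability is P(j) = sin^2((2j+1)*theta), where sin(theta) = sqrt(k/N).
N = 2^20 = 1048576, k = 14
sin(theta) = sqrt(k/N) = 0.003653962292
theta = arcsin(sqrt(k/N)) = 0.003653970423 rad
P(j) reaches its first maximum when (2j+1)*theta is as close as possible to pi/2, i.e. j = round(pi/(4*theta) - 1/2).
pi/(4*theta) - 1/2 = 214.4438
(For comparison, the common estimate pi/4 * sqrt(N/k) = 214.9442; the exact maximiser is used here.)
Optimal iterations = 214

214


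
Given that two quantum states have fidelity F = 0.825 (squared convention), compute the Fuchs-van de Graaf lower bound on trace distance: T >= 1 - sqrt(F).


Fuchs-van de Graaf (squared-fidelity convention): 1 - sqrt(F) <= T <= sqrt(1 - F).
Lower bound: T >= 1 - sqrt(F)
sqrt(F) = sqrt(0.825) = 0.9083
T >= 1 - 0.9083
T >= 0.0917

0.0917


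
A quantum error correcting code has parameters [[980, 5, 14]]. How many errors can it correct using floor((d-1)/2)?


Code parameters: [[980, 5, 14]], distance d = 14.
Number of correctable errors = floor((d-1)/2)
= floor((14 - 1)/2)
= floor(13/2)
= 6

6


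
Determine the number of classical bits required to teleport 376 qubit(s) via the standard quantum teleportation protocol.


Quantum teleportation requires 2 classical bits per qubit teleported.
376 qubit(s) -> 2 * 376 = 752 classical bits

752


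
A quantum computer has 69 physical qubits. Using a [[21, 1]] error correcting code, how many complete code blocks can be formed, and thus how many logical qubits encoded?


Each code block uses 21 physical qubits for 1 logical qubit(s).
Number of complete blocks = floor(69 / 21) = 3
Logical qubits = 3 * 1
= 3

3


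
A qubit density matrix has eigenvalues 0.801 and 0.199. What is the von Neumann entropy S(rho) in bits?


S = -p*log2(p) - (1-p)*log2(1-p)
p = 0.8010, 1-p = 0.1990
= -0.8010 * log2(0.8010) - 0.1990 * log2(0.1990)
= -(-0.2564) - (-0.4635)
= 0.7199

0.7199


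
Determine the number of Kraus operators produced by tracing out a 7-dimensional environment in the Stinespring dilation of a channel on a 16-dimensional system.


Tracing out the environment in an orthonormal basis {|i>_E} gives Kraus operators K_i = <i|_E U |0>_E.
Number of Kraus operators = dim(H_env) = d_env
= 7

7


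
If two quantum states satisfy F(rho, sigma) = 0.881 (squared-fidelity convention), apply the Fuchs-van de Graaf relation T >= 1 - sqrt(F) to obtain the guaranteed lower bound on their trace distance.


Fuchs-van de Graaf (squared-fidelity convention): 1 - sqrt(F) <= T <= sqrt(1 - F).
Lower bound: T >= 1 - sqrt(F)
sqrt(F) = sqrt(0.881) = 0.9386
T >= 1 - 0.9386
T >= 0.0614

0.0614


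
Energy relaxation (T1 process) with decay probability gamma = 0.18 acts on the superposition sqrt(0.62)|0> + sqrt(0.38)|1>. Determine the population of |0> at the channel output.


For amplitude damping with parameter gamma on state sqrt(a)|0> + sqrt(b)|1>:
alpha^2 = 0.62, beta^2 = 0.38
P(|0>) = alpha^2 + gamma * beta^2
= 0.62 + 0.18 * 0.38
= 0.62 + 0.0684
= 0.6884

0.6884


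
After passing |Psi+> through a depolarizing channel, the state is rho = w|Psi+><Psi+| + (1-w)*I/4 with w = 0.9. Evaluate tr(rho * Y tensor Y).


|Psi+> = (|01> + |10>)/sqrt(2)
For the pure Bell state, <Y_A Y_B> = +1 (Bell-state Pauli correlator).
The maximally-mixed part I/4 has tr(I/4 * P tensor P) = 0 for any traceless Pauli P.
So <Y_A Y_B>_rho = w * (+1) + (1 - w) * 0
= 0.9 * (+1)
= 0.9000

0.9000


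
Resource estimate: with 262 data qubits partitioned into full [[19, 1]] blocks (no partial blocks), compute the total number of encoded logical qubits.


Each code block uses 19 physical qubits for 1 logical qubit(s).
Number of complete blocks = floor(262 / 19) = 13
Logical qubits = 13 * 1
= 13

13


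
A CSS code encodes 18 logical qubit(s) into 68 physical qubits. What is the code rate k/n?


Code rate R = k/n
= 18/68
= 0.2647

0.2647


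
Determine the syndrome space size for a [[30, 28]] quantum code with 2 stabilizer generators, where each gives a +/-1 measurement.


Each stabilizer generator gives a binary (+1 or -1) measurement outcome.
With 2 independent generators:
Total syndromes = 2^2
= 4

4


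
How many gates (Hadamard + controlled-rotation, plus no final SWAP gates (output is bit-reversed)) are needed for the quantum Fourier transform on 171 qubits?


Hadamard gates: 171
Controlled rotations: n*(n-1)/2 = 171*170/2 = 14535
SWAP gates: 0 (omitted)
Total = 171 + 14535
= 14706

14706


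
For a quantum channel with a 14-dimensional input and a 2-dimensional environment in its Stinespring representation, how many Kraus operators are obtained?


Tracing out the environment in an orthonormal basis {|i>_E} gives Kraus operators K_i = <i|_E U |0>_E.
Number of Kraus operators = dim(H_env) = d_env
= 2

2


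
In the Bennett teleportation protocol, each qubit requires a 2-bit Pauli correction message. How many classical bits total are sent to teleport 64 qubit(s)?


Quantum teleportation requires 2 classical bits per qubit teleported.
64 qubit(s) -> 2 * 64 = 128 classical bits

128


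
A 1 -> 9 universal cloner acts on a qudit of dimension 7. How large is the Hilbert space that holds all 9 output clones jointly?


Output space = H^(tensor 9) where dim(H) = 7
dim = 7^9
= 49 (after 2 factors)
= 343 (after 3 factors)
= 2401 (after 4 factors)
= 16807 (after 5 factors)
= 117649 (after 6 factors)
= 823543 (after 7 factors)
= 5764801 (after 8 factors)
= 40353607 (after 9 factors)
= 40353607

40353607


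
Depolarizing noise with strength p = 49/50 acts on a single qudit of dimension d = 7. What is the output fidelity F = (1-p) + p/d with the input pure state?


F = (1-p) + p/d
= (1 - 0.9800) + 0.9800/7
= 0.0200 + 0.1400
= 0.1600

0.1600


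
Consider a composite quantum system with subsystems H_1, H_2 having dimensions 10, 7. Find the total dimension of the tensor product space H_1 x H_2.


dim(H_1 x H_2) = 10 * 7
= 70

70


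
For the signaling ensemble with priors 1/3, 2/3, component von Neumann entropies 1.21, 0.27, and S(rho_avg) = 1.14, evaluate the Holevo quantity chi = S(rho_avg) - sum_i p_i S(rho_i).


chi = S(rho) - sum_i p_i * S(rho_i)
Weighted entropy = 1/3 * 1.21 + 2/3 * 0.27
= 0.5833
chi = 1.14 - 0.5833
= 0.5567

0.5567


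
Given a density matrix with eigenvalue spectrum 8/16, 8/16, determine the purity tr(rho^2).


tr(rho^2) = sum of eigenvalues squared
= (8/16)^2 + (8/16)^2
= (64 + 64) / 256
= 128/256
= 0.5000

0.5000


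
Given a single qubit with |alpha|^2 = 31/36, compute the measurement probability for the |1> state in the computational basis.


|alpha|^2 = 31/36 = 0.8611
|beta|^2 = 1 - 31/36 = 5/36 = 0.1389
P(|1>) = |beta|^2 = 0.1389

0.1389


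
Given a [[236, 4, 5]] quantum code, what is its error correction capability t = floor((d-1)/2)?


Code parameters: [[236, 4, 5]], distance d = 5.
Number of correctable errors = floor((d-1)/2)
= floor((5 - 1)/2)
= floor(4/2)
= 2

2


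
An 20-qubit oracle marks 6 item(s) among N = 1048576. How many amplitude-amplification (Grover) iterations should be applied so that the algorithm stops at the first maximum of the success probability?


After j Grover iterations the success probability is P(j) = sin^2((2j+1)*theta), where sin(theta) = sqrt(k/N).
N = 2^20 = 1048576, k = 6
sin(theta) = sqrt(k/N) = 0.002392079827
theta = arcsin(sqrt(k/N)) = 0.002392082108 rad
P(j) reaches its first maximum when (2j+1)*theta is as close as possible to pi/2, i.e. j = round(pi/(4*theta) - 1/2).
pi/(4*theta) - 1/2 = 327.8324
(For comparison, the common estimate pi/4 * sqrt(N/k) = 328.3328; the exact maximiser is used here.)
Optimal iterations = 328

328


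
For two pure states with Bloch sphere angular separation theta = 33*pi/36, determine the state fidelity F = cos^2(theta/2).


For states separated by angle theta on Bloch sphere:
F = cos^2(theta/2)
theta = 33*pi/36 = 2.8798
theta/2 = 1.4399
cos(theta/2) = 0.1305
F = 0.0170

0.0170


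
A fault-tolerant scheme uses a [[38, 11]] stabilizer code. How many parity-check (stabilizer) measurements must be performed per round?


For an [[n,k]] stabilizer code:
Number of stabilizer generators = n - k
= 38 - 11
= 27

27


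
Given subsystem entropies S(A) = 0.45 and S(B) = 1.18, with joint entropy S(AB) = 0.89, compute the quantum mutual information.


I(A:B) = S(A) + S(B) - S(AB)
= 0.45 + 1.18 - 0.89
= 0.7400

0.7400


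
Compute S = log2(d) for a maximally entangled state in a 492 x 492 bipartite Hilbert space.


For a maximally entangled state in d x d:
S = log2(d) = log2(492)
= 8.9425

8.9425


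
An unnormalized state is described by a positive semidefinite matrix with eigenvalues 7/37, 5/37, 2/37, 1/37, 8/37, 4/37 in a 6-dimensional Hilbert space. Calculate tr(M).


tr(M) = sum of eigenvalues
= 7/37 + 5/37 + 2/37 + 1/37 + 8/37 + 4/37
= 27/37
= 0.7297

0.7297


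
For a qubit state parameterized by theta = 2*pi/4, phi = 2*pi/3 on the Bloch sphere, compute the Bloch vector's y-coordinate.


theta = 1.5708, phi = 2.0944
r_y = sin(theta)*sin(phi) = 1.0000 * 0.8660
r_y = 0.8660

0.8660


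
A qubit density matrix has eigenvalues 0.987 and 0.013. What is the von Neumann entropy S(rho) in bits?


S = -p*log2(p) - (1-p)*log2(1-p)
p = 0.9870, 1-p = 0.0130
= -0.9870 * log2(0.9870) - 0.0130 * log2(0.0130)
= -(-0.0186) - (-0.0814)
= 0.1001

0.1001


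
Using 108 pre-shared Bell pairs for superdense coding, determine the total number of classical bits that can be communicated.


Superdense coding allows 2 classical bits per shared entangled pair.
108 pair(s) -> 2 * 108 = 216 classical bits

216


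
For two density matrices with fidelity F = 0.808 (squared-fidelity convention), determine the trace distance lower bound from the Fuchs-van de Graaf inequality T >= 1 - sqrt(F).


Fuchs-van de Graaf (squared-fidelity convention): 1 - sqrt(F) <= T <= sqrt(1 - F).
Lower bound: T >= 1 - sqrt(F)
sqrt(F) = sqrt(0.808) = 0.8989
T >= 1 - 0.8989
T >= 0.1011

0.1011


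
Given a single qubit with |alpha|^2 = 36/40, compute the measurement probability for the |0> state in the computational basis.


|alpha|^2 = 36/40 = 0.9000
|beta|^2 = 1 - 36/40 = 4/40 = 0.1000
P(|0>) = |alpha|^2 = 0.9000

0.9000


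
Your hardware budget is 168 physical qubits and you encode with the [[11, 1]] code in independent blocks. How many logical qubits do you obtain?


Each code block uses 11 physical qubits for 1 logical qubit(s).
Number of complete blocks = floor(168 / 11) = 15
Logical qubits = 15 * 1
= 15

15


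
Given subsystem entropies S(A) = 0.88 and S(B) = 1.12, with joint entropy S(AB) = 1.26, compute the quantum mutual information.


I(A:B) = S(A) + S(B) - S(AB)
= 0.88 + 1.12 - 1.26
= 0.7400

0.7400


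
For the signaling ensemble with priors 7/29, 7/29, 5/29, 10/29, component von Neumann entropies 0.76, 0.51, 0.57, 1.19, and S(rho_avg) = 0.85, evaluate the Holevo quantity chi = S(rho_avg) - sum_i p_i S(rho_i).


chi = S(rho) - sum_i p_i * S(rho_i)
Weighted entropy = 7/29 * 0.76 + 7/29 * 0.51 + 5/29 * 0.57 + 10/29 * 1.19
= 0.8152
chi = 0.85 - 0.8152
= 0.0348

0.0348


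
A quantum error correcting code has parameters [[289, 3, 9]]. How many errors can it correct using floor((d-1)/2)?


Code parameters: [[289, 3, 9]], distance d = 9.
Number of correctable errors = floor((d-1)/2)
= floor((9 - 1)/2)
= floor(8/2)
= 4

4


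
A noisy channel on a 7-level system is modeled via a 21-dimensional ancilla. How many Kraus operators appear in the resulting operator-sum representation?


Tracing out the environment in an orthonormal basis {|i>_E} gives Kraus operators K_i = <i|_E U |0>_E.
Number of Kraus operators = dim(H_env) = d_env
= 21

21


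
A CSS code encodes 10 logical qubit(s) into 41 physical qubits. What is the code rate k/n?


Code rate R = k/n
= 10/41
= 0.2439

0.2439


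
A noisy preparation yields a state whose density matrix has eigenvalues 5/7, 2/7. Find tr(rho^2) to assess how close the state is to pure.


tr(rho^2) = sum of eigenvalues squared
= (5/7)^2 + (2/7)^2
= (25 + 4) / 49
= 29/49
= 0.5918

0.5918


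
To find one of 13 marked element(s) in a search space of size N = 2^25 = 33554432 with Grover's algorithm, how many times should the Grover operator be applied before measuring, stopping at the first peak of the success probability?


After j Grover iterations the success probability is P(j) = sin^2((2j+1)*theta), where sin(theta) = sqrt(k/N).
N = 2^25 = 33554432, k = 13
sin(theta) = sqrt(k/N) = 0.0006224389055
theta = arcsin(sqrt(k/N)) = 0.0006224389457 rad
P(j) reaches its first maximum when (2j+1)*theta is as close as possible to pi/2, i.e. j = round(pi/(4*theta) - 1/2).
pi/(4*theta) - 1/2 = 1261.3076
(For comparison, the common estimate pi/4 * sqrt(N/k) = 1261.8076; the exact maximiser is used here.)
Optimal iterations = 1261

1261


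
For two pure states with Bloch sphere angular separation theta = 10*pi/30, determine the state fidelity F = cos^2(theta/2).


For states separated by angle theta on Bloch sphere:
F = cos^2(theta/2)
theta = 10*pi/30 = 1.0472
theta/2 = 0.5236
cos(theta/2) = 0.8660
F = 0.7500

0.7500


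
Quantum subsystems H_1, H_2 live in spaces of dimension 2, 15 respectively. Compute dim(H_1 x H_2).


dim(H_1 x H_2) = 2 * 15
= 30

30


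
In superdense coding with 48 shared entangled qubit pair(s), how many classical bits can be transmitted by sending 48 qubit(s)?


Superdense coding allows 2 classical bits per shared entangled pair.
48 pair(s) -> 2 * 48 = 96 classical bits

96


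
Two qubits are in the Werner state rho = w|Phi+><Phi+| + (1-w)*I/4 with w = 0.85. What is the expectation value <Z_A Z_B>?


|Phi+> = (|00> + |11>)/sqrt(2)
For the pure Bell state, <Z_A Z_B> = +1 (Bell-state Pauli correlator).
The maximally-mixed part I/4 has tr(I/4 * P tensor P) = 0 for any traceless Pauli P.
So <Z_A Z_B>_rho = w * (+1) + (1 - w) * 0
= 0.85 * (+1)
= 0.8500

0.8500


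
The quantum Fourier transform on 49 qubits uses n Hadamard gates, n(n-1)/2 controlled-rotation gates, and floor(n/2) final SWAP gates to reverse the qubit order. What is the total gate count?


Hadamard gates: 49
Controlled rotations: n*(n-1)/2 = 49*48/2 = 1176
SWAP gates: floor(n/2) = floor(49/2) = 24
Total = 49 + 1176 + 24
= 1249

1249


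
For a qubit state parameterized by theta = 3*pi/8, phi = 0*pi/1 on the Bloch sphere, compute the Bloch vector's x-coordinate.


theta = 1.1781, phi = 0.0000
r_x = sin(theta)*cos(phi) = 0.9239 * 1.0000
r_x = 0.9239

0.9239


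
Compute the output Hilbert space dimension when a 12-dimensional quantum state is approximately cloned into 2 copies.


Output space = H^(tensor 2) where dim(H) = 12
dim = 12^2
= 144

144


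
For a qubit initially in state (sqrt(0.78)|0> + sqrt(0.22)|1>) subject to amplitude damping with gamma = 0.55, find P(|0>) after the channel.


For amplitude damping with parameter gamma on state sqrt(a)|0> + sqrt(b)|1>:
alpha^2 = 0.78, beta^2 = 0.22
P(|0>) = alpha^2 + gamma * beta^2
= 0.78 + 0.55 * 0.22
= 0.78 + 0.1210
= 0.9010

0.9010


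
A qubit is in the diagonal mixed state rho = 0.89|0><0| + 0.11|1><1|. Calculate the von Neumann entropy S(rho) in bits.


S = -p*log2(p) - (1-p)*log2(1-p)
p = 0.8900, 1-p = 0.1100
= -0.8900 * log2(0.8900) - 0.1100 * log2(0.1100)
= -(-0.1496) - (-0.3503)
= 0.4999

0.4999


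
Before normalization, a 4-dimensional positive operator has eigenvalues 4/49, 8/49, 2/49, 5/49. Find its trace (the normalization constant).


tr(M) = sum of eigenvalues
= 4/49 + 8/49 + 2/49 + 5/49
= 19/49
= 0.3878

0.3878


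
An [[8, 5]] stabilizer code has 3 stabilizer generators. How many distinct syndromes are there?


Each stabilizer generator gives a binary (+1 or -1) measurement outcome.
With 3 independent generators:
Total syndromes = 2^3
= 8

8


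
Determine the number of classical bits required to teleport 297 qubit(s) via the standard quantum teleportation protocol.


Quantum teleportation requires 2 classical bits per qubit teleported.
297 qubit(s) -> 2 * 297 = 594 classical bits

594


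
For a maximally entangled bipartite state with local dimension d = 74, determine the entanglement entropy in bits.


For a maximally entangled state in d x d:
S = log2(d) = log2(74)
= 6.2095

6.2095


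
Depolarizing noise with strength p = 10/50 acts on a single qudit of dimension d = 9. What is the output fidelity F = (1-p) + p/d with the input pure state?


F = (1-p) + p/d
= (1 - 0.2000) + 0.2000/9
= 0.8000 + 0.0222
= 0.8222

0.8222


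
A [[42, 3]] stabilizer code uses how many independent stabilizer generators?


For an [[n,k]] stabilizer code:
Number of stabilizer generators = n - k
= 42 - 3
= 39

39


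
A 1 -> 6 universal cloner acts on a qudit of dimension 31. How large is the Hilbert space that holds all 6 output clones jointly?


Output space = H^(tensor 6) where dim(H) = 31
dim = 31^6
= 961 (after 2 factors)
= 29791 (after 3 factors)
= 923521 (after 4 factors)
= 28629151 (after 5 factors)
= 887503681 (after 6 factors)
= 887503681

887503681


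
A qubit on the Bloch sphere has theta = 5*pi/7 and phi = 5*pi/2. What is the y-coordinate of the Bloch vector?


theta = 2.2440, phi = 7.8540
r_y = sin(theta)*sin(phi) = 0.7818 * 1.0000
r_y = 0.7818

0.7818


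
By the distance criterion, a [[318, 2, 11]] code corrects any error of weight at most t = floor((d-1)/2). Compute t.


Code parameters: [[318, 2, 11]], distance d = 11.
Number of correctable errors = floor((d-1)/2)
= floor((11 - 1)/2)
= floor(10/2)
= 5

5


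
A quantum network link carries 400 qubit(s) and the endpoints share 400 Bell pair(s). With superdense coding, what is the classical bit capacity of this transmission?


Superdense coding allows 2 classical bits per shared entangled pair.
400 pair(s) -> 2 * 400 = 800 classical bits

800


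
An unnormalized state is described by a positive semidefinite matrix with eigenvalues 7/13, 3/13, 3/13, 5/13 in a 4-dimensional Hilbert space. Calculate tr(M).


tr(M) = sum of eigenvalues
= 7/13 + 3/13 + 3/13 + 5/13
= 18/13
= 1.3846

1.3846


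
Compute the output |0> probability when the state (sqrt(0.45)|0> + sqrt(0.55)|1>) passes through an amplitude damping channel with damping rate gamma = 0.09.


For amplitude damping with parameter gamma on state sqrt(a)|0> + sqrt(b)|1>:
alpha^2 = 0.45, beta^2 = 0.55
P(|0>) = alpha^2 + gamma * beta^2
= 0.45 + 0.09 * 0.55
= 0.45 + 0.0495
= 0.4995

0.4995


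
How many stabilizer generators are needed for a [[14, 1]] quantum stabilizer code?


For an [[n,k]] stabilizer code:
Number of stabilizer generators = n - k
= 14 - 1
= 13

13


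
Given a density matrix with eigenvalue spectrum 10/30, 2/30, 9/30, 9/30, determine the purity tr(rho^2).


tr(rho^2) = sum of eigenvalues squared
= (10/30)^2 + (2/30)^2 + (9/30)^2 + (9/30)^2
= (100 + 4 + 81 + 81) / 900
= 266/900
= 0.2956

0.2956


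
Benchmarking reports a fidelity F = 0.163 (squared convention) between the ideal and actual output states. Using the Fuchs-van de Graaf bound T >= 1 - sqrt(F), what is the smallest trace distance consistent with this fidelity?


Fuchs-van de Graaf (squared-fidelity convention): 1 - sqrt(F) <= T <= sqrt(1 - F).
Lower bound: T >= 1 - sqrt(F)
sqrt(F) = sqrt(0.163) = 0.4037
T >= 1 - 0.4037
T >= 0.5963

0.5963


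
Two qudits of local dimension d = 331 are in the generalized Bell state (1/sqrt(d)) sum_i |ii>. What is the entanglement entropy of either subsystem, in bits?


For a maximally entangled state in d x d:
S = log2(d) = log2(331)
= 8.3707

8.3707


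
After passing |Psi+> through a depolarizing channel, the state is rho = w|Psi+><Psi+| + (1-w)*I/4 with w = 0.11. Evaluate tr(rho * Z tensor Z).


|Psi+> = (|01> + |10>)/sqrt(2)
For the pure Bell state, <Z_A Z_B> = -1 (Bell-state Pauli correlator).
The maximally-mixed part I/4 has tr(I/4 * P tensor P) = 0 for any traceless Pauli P.
So <Z_A Z_B>_rho = w * (-1) + (1 - w) * 0
= 0.11 * (-1)
= -0.1100

-0.1100


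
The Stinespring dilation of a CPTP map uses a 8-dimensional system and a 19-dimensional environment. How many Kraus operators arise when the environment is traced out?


Tracing out the environment in an orthonormal basis {|i>_E} gives Kraus operators K_i = <i|_E U |0>_E.
Number of Kraus operators = dim(H_env) = d_env
= 19

19


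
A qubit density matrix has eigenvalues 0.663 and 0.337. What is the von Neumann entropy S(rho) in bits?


S = -p*log2(p) - (1-p)*log2(1-p)
p = 0.6630, 1-p = 0.3370
= -0.6630 * log2(0.6630) - 0.3370 * log2(0.3370)
= -(-0.3931) - (-0.5288)
= 0.9219

0.9219


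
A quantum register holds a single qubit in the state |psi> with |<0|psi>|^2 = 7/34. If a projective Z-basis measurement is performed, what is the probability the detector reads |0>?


|alpha|^2 = 7/34 = 0.2059
|beta|^2 = 1 - 7/34 = 27/34 = 0.7941
P(|0>) = |alpha|^2 = 0.2059

0.2059


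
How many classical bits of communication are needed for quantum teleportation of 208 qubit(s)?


Quantum teleportation requires 2 classical bits per qubit teleported.
208 qubit(s) -> 2 * 208 = 416 classical bits

416


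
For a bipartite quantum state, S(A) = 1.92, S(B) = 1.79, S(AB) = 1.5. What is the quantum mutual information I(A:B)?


I(A:B) = S(A) + S(B) - S(AB)
= 1.92 + 1.79 - 1.5
= 2.2100

2.2100


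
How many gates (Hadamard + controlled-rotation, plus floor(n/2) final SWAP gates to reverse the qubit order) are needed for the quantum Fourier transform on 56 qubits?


Hadamard gates: 56
Controlled rotations: n*(n-1)/2 = 56*55/2 = 1540
SWAP gates: floor(n/2) = floor(56/2) = 28
Total = 56 + 1540 + 28
= 1624

1624


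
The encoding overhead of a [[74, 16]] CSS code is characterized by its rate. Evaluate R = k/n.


Code rate R = k/n
= 16/74
= 0.2162

0.2162


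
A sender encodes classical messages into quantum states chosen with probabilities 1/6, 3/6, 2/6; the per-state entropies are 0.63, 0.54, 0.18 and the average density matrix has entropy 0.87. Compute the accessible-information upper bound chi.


chi = S(rho) - sum_i p_i * S(rho_i)
Weighted entropy = 1/6 * 0.63 + 3/6 * 0.54 + 2/6 * 0.18
= 0.4350
chi = 0.87 - 0.4350
= 0.4350

0.4350


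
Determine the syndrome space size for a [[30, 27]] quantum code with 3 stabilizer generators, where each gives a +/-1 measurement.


Each stabilizer generator gives a binary (+1 or -1) measurement outcome.
With 3 independent generators:
Total syndromes = 2^3
= 8

8


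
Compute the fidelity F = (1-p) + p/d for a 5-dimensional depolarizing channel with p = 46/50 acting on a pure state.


F = (1-p) + p/d
= (1 - 0.9200) + 0.9200/5
= 0.0800 + 0.1840
= 0.2640

0.2640


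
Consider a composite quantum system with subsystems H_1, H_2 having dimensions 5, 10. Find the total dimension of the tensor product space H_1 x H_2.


dim(H_1 x H_2) = 5 * 10
= 50

50


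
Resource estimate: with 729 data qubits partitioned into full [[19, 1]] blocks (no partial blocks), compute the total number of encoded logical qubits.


Each code block uses 19 physical qubits for 1 logical qubit(s).
Number of complete blocks = floor(729 / 19) = 38
Logical qubits = 38 * 1
= 38

38


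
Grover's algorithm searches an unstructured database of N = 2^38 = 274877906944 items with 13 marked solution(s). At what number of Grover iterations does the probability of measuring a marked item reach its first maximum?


After j Grover iterations the success probability is P(j) = sin^2((2j+1)*theta), where sin(theta) = sqrt(k/N).
N = 2^38 = 274877906944, k = 13
sin(theta) = sqrt(k/N) = 6.877043296e-06
theta = arcsin(sqrt(k/N)) = 6.877043296e-06 rad
P(j) reaches its first maximum when (2j+1)*theta is as close as possible to pi/2, i.e. j = round(pi/(4*theta) - 1/2).
pi/(4*theta) - 1/2 = 114205.2901
(For comparison, the common estimate pi/4 * sqrt(N/k) = 114205.7901; the exact maximiser is used here.)
Optimal iterations = 114205

114205


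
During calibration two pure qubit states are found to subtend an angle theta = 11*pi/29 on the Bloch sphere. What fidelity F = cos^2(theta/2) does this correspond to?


For states separated by angle theta on Bloch sphere:
F = cos^2(theta/2)
theta = 11*pi/29 = 1.1916
theta/2 = 0.5958
cos(theta/2) = 0.8277
F = 0.6851

0.6851


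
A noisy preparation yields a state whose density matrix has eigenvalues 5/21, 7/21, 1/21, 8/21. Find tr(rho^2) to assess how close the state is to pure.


tr(rho^2) = sum of eigenvalues squared
= (5/21)^2 + (7/21)^2 + (1/21)^2 + (8/21)^2
= (25 + 49 + 1 + 64) / 441
= 139/441
= 0.3152

0.3152


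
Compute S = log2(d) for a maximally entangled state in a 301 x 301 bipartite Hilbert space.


For a maximally entangled state in d x d:
S = log2(d) = log2(301)
= 8.2336

8.2336


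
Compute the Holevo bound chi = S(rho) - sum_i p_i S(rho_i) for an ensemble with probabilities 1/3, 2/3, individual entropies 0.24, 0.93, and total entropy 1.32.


chi = S(rho) - sum_i p_i * S(rho_i)
Weighted entropy = 1/3 * 0.24 + 2/3 * 0.93
= 0.7000
chi = 1.32 - 0.7000
= 0.6200

0.6200


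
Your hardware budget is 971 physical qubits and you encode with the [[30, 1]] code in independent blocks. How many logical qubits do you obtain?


Each code block uses 30 physical qubits for 1 logical qubit(s).
Number of complete blocks = floor(971 / 30) = 32
Logical qubits = 32 * 1
= 32

32


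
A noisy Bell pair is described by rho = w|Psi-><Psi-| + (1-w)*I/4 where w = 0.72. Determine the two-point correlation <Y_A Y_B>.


|Psi-> = (|01> - |10>)/sqrt(2)
For the pure Bell state, <Y_A Y_B> = -1 (Bell-state Pauli correlator).
The maximally-mixed part I/4 has tr(I/4 * P tensor P) = 0 for any traceless Pauli P.
So <Y_A Y_B>_rho = w * (-1) + (1 - w) * 0
= 0.72 * (-1)
= -0.7200

-0.7200


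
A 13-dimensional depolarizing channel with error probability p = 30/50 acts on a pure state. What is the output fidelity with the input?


F = (1-p) + p/d
= (1 - 0.6000) + 0.6000/13
= 0.4000 + 0.0462
= 0.4462

0.4462


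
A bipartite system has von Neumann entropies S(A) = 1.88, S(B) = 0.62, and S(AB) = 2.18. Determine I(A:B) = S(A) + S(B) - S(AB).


I(A:B) = S(A) + S(B) - S(AB)
= 1.88 + 0.62 - 2.18
= 0.3200

0.3200


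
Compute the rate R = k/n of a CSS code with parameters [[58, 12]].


Code rate R = k/n
= 12/58
= 0.2069

0.2069


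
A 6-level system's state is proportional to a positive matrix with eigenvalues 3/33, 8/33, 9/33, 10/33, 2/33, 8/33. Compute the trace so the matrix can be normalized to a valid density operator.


tr(M) = sum of eigenvalues
= 3/33 + 8/33 + 9/33 + 10/33 + 2/33 + 8/33
= 40/33
= 1.2121

1.2121


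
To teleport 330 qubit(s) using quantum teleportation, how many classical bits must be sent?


Quantum teleportation requires 2 classical bits per qubit teleported.
330 qubit(s) -> 2 * 330 = 660 classical bits

660


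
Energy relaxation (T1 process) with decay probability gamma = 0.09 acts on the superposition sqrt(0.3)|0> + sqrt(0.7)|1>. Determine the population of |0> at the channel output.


For amplitude damping with parameter gamma on state sqrt(a)|0> + sqrt(b)|1>:
alpha^2 = 0.3, beta^2 = 0.7
P(|0>) = alpha^2 + gamma * beta^2
= 0.3 + 0.09 * 0.7
= 0.3 + 0.0630
= 0.3630

0.3630


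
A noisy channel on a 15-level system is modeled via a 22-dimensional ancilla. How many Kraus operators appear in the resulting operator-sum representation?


Tracing out the environment in an orthonormal basis {|i>_E} gives Kraus operators K_i = <i|_E U |0>_E.
Number of Kraus operators = dim(H_env) = d_env
= 22

22


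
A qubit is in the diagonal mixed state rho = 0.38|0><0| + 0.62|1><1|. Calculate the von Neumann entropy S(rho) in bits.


S = -p*log2(p) - (1-p)*log2(1-p)
p = 0.3800, 1-p = 0.6200
= -0.3800 * log2(0.3800) - 0.6200 * log2(0.6200)
= -(-0.5305) - (-0.4276)
= 0.9580

0.9580


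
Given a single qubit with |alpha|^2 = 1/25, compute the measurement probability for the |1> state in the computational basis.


|alpha|^2 = 1/25 = 0.0400
|beta|^2 = 1 - 1/25 = 24/25 = 0.9600
P(|1>) = |beta|^2 = 0.9600

0.9600


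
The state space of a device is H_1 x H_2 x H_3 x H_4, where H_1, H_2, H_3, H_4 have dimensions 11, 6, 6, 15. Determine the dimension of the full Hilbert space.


dim(H_1 x H_2 x H_3 x H_4) = 11 * 6 * 6 * 15
= 66 * 6 * 15
= 396 * 15
= 5940

5940


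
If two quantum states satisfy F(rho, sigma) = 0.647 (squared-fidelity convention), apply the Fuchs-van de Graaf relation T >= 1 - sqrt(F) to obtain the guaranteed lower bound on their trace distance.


Fuchs-van de Graaf (squared-fidelity convention): 1 - sqrt(F) <= T <= sqrt(1 - F).
Lower bound: T >= 1 - sqrt(F)
sqrt(F) = sqrt(0.647) = 0.8044
T >= 1 - 0.8044
T >= 0.1956

0.1956


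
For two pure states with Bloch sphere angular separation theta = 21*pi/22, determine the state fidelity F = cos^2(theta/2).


For states separated by angle theta on Bloch sphere:
F = cos^2(theta/2)
theta = 21*pi/22 = 2.9988
theta/2 = 1.4994
cos(theta/2) = 0.0713
F = 0.0051

0.0051


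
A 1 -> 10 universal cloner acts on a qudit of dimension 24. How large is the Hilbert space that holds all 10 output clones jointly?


Output space = H^(tensor 10) where dim(H) = 24
dim = 24^10
= 576 (after 2 factors)
= 13824 (after 3 factors)
= 331776 (after 4 factors)
= 7962624 (after 5 factors)
= 191102976 (after 6 factors)
= 4586471424 (after 7 factors)
= 110075314176 (after 8 factors)
= 2641807540224 (after 9 factors)
= 63403380965376 (after 10 factors)
= 63403380965376

63403380965376


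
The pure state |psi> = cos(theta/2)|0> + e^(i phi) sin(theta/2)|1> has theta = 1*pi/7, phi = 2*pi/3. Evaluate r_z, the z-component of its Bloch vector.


theta = 0.4488, phi = 2.0944
r_z = cos(theta) = 0.9010

0.9010


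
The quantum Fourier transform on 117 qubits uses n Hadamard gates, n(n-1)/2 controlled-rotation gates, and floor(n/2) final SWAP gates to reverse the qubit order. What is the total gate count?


Hadamard gates: 117
Controlled rotations: n*(n-1)/2 = 117*116/2 = 6786
SWAP gates: floor(n/2) = floor(117/2) = 58
Total = 117 + 6786 + 58
= 6961

6961


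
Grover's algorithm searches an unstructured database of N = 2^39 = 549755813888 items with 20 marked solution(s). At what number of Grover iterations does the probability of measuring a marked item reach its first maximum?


After j Grover iterations the success probability is P(j) = sin^2((2j+1)*theta), where sin(theta) = sqrt(k/N).
N = 2^39 = 549755813888, k = 20
sin(theta) = sqrt(k/N) = 6.031565972e-06
theta = arcsin(sqrt(k/N)) = 6.031565972e-06 rad
P(j) reaches its first maximum when (2j+1)*theta is as close as possible to pi/2, i.e. j = round(pi/(4*theta) - 1/2).
pi/(4*theta) - 1/2 = 130214.1353
(For comparison, the common estimate pi/4 * sqrt(N/k) = 130214.6353; the exact maximiser is used here.)
Optimal iterations = 130214

130214


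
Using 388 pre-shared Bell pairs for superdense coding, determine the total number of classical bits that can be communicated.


Superdense coding allows 2 classical bits per shared entangled pair.
388 pair(s) -> 2 * 388 = 776 classical bits

776


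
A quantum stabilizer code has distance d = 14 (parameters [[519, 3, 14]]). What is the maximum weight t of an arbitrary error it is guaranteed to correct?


Code parameters: [[519, 3, 14]], distance d = 14.
Number of correctable errors = floor((d-1)/2)
= floor((14 - 1)/2)
= floor(13/2)
= 6

6


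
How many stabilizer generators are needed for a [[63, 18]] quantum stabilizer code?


For an [[n,k]] stabilizer code:
Number of stabilizer generators = n - k
= 63 - 18
= 45

45


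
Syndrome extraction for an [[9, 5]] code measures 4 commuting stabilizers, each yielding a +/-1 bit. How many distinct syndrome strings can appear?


Each stabilizer generator gives a binary (+1 or -1) measurement outcome.
With 4 independent generators:
Total syndromes = 2^4
= 16

16


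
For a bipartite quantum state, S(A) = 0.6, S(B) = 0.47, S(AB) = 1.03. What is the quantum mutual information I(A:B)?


I(A:B) = S(A) + S(B) - S(AB)
= 0.6 + 0.47 - 1.03
= 0.0400

0.0400


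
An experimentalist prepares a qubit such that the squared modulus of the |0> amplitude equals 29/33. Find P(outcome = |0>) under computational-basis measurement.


|alpha|^2 = 29/33 = 0.8788
|beta|^2 = 1 - 29/33 = 4/33 = 0.1212
P(|0>) = |alpha|^2 = 0.8788

0.8788


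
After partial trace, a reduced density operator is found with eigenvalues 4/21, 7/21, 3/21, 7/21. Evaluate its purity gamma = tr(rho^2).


tr(rho^2) = sum of eigenvalues squared
= (4/21)^2 + (7/21)^2 + (3/21)^2 + (7/21)^2
= (16 + 49 + 9 + 49) / 441
= 123/441
= 0.2789

0.2789


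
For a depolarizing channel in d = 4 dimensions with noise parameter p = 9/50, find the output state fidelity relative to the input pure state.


F = (1-p) + p/d
= (1 - 0.1800) + 0.1800/4
= 0.8200 + 0.0450
= 0.8650

0.8650


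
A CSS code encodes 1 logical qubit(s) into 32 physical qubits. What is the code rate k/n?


Code rate R = k/n
= 1/32
= 0.0312

0.0312


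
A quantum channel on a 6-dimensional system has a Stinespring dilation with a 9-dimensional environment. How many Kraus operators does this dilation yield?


Tracing out the environment in an orthonormal basis {|i>_E} gives Kraus operators K_i = <i|_E U |0>_E.
Number of Kraus operators = dim(H_env) = d_env
= 9

9


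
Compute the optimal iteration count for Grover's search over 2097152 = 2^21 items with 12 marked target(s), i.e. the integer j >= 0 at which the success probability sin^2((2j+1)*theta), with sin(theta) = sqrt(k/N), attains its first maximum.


After j Grover iterations the success probability is P(j) = sin^2((2j+1)*theta), where sin(theta) = sqrt(k/N).
N = 2^21 = 2097152, k = 12
sin(theta) = sqrt(k/N) = 0.002392079827
theta = arcsin(sqrt(k/N)) = 0.002392082108 rad
P(j) reaches its first maximum when (2j+1)*theta is as close as possible to pi/2, i.e. j = round(pi/(4*theta) - 1/2).
pi/(4*theta) - 1/2 = 327.8324
(For comparison, the common estimate pi/4 * sqrt(N/k) = 328.3328; the exact maximiser is used here.)
Optimal iterations = 328

328
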